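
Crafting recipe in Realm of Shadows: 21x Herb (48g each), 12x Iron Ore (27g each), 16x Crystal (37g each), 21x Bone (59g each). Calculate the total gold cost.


Cost breakdown:
  Herb: 21 * 48 = 1008
  Iron Ore: 12 * 27 = 324
  Crystal: 16 * 37 = 592
  Bone: 21 * 59 = 1239
Total = 1008 + 324 + 592 + 1239 = 3163

3163 gold


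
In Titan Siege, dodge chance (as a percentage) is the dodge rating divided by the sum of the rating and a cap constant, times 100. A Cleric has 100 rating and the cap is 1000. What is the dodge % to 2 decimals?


dodge% = 100 / (100 + 1000) * 100
= 100 / 1100 * 100
= 0.090909 * 100
= 9.09%

9.09%


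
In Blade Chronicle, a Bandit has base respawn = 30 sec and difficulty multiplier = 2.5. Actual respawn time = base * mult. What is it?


Respawn time = base * multiplier
= 30 * 2.5
= 75.0 seconds

75.0 seconds


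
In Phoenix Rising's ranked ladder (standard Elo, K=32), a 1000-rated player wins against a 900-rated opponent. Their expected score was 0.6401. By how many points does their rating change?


Elo update: delta = K * (S - Ea), where S = 1 (wins)
S - Ea = 1 - 0.6401 = 0.3599
Rating change = 32 * 0.3599
= 11.52

11.52 rating points


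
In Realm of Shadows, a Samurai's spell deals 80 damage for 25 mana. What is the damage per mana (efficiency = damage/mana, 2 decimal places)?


Efficiency = damage / mana
= 80 / 25
= 3.20

3.20 dmg/mana


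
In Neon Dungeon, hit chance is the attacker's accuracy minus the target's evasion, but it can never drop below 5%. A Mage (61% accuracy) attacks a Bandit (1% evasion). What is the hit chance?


accuracy - evasion = 61 - 1 = 60
Apply floor: max(60, 5) = 60
Hit chance = 60%

60%


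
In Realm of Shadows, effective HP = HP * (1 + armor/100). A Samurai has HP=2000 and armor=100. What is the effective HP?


EHP = 2000 * (1 + 100/100)
= 2000 * (1 + 1.0)
= 2000 * 2.0
= 4000.0

4000.0 EHP


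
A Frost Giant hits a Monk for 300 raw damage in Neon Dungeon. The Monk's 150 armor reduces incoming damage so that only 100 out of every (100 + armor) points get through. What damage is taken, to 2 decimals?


actual = 300 * 100 / (100 + 150)
= 300 * 100 / 250
= 30000 / 250
= 120.00

120.00 damage


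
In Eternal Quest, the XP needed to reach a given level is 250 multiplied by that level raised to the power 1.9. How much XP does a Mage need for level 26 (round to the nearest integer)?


XP = 250 * level^1.9
Substitute level = 26:
XP = 250 * 26^1.9
= 250 * 488.0332
= 122008

122008 XP


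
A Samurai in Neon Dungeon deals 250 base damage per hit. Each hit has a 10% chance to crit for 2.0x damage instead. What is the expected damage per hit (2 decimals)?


E[dmg] = base * (1 + crit_chance * (crit_mult - 1))
cc as decimal = 10/100 = 0.1
cm - 1 = 2.0 - 1 = 1.0
Bonus factor = 0.1 * 1.0 = 0.1
Total multiplier = 1 + 0.1 = 1.1
Expected damage = 250 * 1.1 = 275.00

275.00 damage


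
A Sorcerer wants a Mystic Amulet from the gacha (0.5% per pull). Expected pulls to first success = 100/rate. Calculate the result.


Expected pulls for a geometric distribution = 1/p = 100 / rate%
= 100 / 0.5
= 200.0

200.0 pulls


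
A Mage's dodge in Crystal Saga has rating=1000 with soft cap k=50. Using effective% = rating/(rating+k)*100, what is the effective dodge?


effective% = rating / (rating + k) * 100
= 1000 / (1000 + 50) * 100
= 1000 / 1050 * 100
= 0.952381 * 100
= 95.24%

95.24%


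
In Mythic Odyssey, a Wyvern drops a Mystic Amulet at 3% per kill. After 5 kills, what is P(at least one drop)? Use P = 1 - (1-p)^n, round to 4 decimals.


P(at least one) = 1 - P(none) = 1 - (1-p)^n
p = 3/100 = 0.03
1 - p = 0.97
(1 - p)^5 = 0.97^5 = 0.858734
P(at least one) = 1 - 0.858734 = 0.1413

0.1413


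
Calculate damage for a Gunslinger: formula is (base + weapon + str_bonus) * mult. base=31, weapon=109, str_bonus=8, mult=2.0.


Sum base + weapon + str = 31 + 109 + 8 = 148
Multiply by 2.0:
148 * 2.0 = 296.0

296.0 damage


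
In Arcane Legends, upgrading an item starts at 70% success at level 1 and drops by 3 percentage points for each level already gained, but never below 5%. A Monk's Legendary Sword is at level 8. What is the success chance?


raw_rate = 70 - 3 * (8 - 1)
= 70 - 3 * 7
= 70 - 21
= 49
Apply floor: max(49, 5) = 49%

49%


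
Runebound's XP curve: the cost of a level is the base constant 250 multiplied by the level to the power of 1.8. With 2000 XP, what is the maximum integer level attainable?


XP = 250 * level^1.8, so level = (XP / 250)^(1/1.8)
= (2000 / 250)^(1/1.8)
= 8.0^0.5556
= 3.1748
Floor: level = 3

level 3


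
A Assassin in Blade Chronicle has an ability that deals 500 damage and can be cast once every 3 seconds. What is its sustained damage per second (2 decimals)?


DPS = damage / cooldown
= 500 / 3
= 166.67

166.67 DPS


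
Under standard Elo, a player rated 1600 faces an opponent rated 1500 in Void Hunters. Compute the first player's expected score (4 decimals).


Elo expected score: Ea = 1/(1 + 10^((Rb-Ra)/400))
Rb - Ra = 1500 - 1600 = -100
(Rb-Ra)/400 = -100/400 = -0.25
10^-0.25 = 0.562341
Ea = 1/(1 + 0.562341) = 1/1.562341 = 0.6401

0.6401


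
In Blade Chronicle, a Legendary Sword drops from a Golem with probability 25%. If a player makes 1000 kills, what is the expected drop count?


Expected drops = kills * (drop_rate / 100)
= 1000 * (25 / 100)
= 1000 * 0.25
= 250.0

250.0 drops


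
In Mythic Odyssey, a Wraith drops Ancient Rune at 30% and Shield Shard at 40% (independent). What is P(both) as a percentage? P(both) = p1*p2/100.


For independent events, P(both) = P(A) * P(B)
= 30% * 40%
= 1200 / 100 %
= 12.0%

12.0%


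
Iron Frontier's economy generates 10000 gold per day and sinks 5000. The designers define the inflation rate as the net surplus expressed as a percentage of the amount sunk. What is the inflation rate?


Net gold = 10000 - 5000 = 5000
Inflation rate = net / sunk * 100 = 5000 / 5000 * 100
= 1.0 * 100
= 100.00%

100.00%


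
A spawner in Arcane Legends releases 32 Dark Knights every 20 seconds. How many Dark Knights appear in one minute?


Spawns per minute = count * (60 / interval)
= 32 * (60 / 20)
= 32 * 3.0
= 96.0

96.0 per minute


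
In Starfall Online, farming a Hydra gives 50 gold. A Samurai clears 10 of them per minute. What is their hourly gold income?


Gold per minute = 50 * 10 = 500
Gold per hour = 500 * 60 = 30000

30000 gold/hour


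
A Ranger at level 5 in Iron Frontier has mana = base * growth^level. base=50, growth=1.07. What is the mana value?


value = base * growth^level
= 50 * 1.07^5
= 50 * 1.402552
= 70.13

70.13 mana


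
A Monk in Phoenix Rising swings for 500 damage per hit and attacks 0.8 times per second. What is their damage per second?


DPS = damage * attack_speed
= 500 * 0.8
= 400.0

400.0 DPS


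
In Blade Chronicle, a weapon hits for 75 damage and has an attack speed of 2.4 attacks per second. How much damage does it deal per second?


DPS = damage * attack_speed
= 75 * 2.4
= 180.0

180.0 DPS


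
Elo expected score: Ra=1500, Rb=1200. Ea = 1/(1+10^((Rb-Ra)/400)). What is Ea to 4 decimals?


Elo expected score: Ea = 1/(1 + 10^((Rb-Ra)/400))
Rb - Ra = 1200 - 1500 = -300
(Rb-Ra)/400 = -300/400 = -0.75
10^-0.75 = 0.177828
Ea = 1/(1 + 0.177828) = 1/1.177828 = 0.8490

0.8490


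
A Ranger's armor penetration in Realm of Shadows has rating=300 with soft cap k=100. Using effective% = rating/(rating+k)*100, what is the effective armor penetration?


effective% = rating / (rating + k) * 100
= 300 / (300 + 100) * 100
= 300 / 400 * 100
= 0.75 * 100
= 75.00%

75.00%


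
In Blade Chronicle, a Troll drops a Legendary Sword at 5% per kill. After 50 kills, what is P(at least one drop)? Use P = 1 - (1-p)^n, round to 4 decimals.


P(at least one) = 1 - P(none) = 1 - (1-p)^n
p = 5/100 = 0.05
1 - p = 0.95
(1 - p)^50 = 0.95^50 = 0.076945
P(at least one) = 1 - 0.076945 = 0.9231

0.9231


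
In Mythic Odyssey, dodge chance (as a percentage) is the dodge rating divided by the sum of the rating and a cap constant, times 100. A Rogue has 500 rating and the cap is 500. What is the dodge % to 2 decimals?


dodge% = 500 / (500 + 500) * 100
= 500 / 1000 * 100
= 0.5 * 100
= 50.00%

50.00%


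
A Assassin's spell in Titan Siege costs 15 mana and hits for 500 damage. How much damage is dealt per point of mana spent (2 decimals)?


Efficiency = damage / mana
= 500 / 15
= 33.33

33.33 dmg/mana


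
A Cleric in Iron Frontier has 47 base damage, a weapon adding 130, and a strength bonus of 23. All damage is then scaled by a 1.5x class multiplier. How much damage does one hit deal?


Sum base + weapon + str = 47 + 130 + 23 = 200
Multiply by 1.5:
200 * 1.5 = 300.0

300.0 damage


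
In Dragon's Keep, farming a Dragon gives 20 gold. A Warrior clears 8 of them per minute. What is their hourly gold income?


Gold per minute = 20 * 8 = 160
Gold per hour = 160 * 60 = 9600

9600 gold/hour


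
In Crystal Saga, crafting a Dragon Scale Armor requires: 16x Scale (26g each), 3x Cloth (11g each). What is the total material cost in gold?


Cost breakdown:
  Scale: 16 * 26 = 416
  Cloth: 3 * 11 = 33
Total = 416 + 33 = 449

449 gold


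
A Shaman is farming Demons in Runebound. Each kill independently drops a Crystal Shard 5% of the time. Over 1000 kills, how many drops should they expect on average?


Expected drops = kills * (drop_rate / 100)
= 1000 * (5 / 100)
= 1000 * 0.05
= 50.0

50.0 drops


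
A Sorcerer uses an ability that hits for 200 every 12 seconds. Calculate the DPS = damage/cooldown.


DPS = damage / cooldown
= 200 / 12
= 16.67

16.67 DPS


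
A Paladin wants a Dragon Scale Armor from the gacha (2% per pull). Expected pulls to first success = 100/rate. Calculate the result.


Expected pulls for a geometric distribution = 1/p = 100 / rate%
= 100 / 2
= 50.0

50.0 pulls


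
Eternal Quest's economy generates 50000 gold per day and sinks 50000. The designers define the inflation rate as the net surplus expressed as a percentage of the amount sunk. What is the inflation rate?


Net gold = 50000 - 50000 = 0
Inflation rate = net / sunk * 100 = 0 / 50000 * 100
= 0.0 * 100
= 0.00%

0.00%


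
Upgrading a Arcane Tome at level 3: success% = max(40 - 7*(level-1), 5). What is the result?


raw_rate = 40 - 7 * (3 - 1)
= 40 - 7 * 2
= 40 - 14
= 26
Apply floor: max(26, 5) = 26%

26%


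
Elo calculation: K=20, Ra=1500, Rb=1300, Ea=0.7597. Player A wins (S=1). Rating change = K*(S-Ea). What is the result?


Elo update: delta = K * (S - Ea), where S = 1 (wins)
S - Ea = 1 - 0.7597 = 0.2403
Rating change = 20 * 0.2403
= 4.81

4.81 rating points


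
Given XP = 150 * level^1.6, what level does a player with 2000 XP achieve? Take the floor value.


XP = 150 * level^1.6, so level = (XP / 150)^(1/1.6)
= (2000 / 150)^(1/1.6)
= 13.3333^0.625
= 5.0476
Floor: level = 5

level 5


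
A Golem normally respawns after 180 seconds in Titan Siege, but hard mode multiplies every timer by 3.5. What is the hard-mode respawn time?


Respawn time = base * multiplier
= 180 * 3.5
= 630.0 seconds

630.0 seconds


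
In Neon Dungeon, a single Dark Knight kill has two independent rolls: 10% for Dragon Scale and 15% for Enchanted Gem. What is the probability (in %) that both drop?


For independent events, P(both) = P(A) * P(B)
= 10% * 15%
= 150 / 100 %
= 1.5%

1.5%


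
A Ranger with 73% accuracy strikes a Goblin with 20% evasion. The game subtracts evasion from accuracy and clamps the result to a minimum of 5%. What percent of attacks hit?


accuracy - evasion = 73 - 20 = 53
Apply floor: max(53, 5) = 53
Hit chance = 53%

53%


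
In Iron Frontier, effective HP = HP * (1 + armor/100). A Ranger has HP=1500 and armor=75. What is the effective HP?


EHP = 1500 * (1 + 75/100)
= 1500 * (1 + 0.75)
= 1500 * 1.75
= 2625.0

2625.0 EHP


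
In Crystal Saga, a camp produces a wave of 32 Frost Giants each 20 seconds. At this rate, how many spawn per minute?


Spawns per minute = count * (60 / interval)
= 32 * (60 / 20)
= 32 * 3.0
= 96.0

96.0 per minute


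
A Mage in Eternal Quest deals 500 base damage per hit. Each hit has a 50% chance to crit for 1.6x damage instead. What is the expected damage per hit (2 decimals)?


E[dmg] = base * (1 + crit_chance * (crit_mult - 1))
cc as decimal = 50/100 = 0.5
cm - 1 = 1.6 - 1 = 0.6
Bonus factor = 0.5 * 0.6 = 0.3
Total multiplier = 1 + 0.3 = 1.3
Expected damage = 500 * 1.3 = 650.00

650.00 damage


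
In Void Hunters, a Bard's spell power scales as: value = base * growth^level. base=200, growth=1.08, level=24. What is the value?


value = base * growth^level
= 200 * 1.08^24
= 200 * 6.341181
= 1268.24

1268.24 spell power


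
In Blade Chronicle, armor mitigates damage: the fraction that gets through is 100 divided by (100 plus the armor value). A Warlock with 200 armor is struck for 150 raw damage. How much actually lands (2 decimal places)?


actual = 150 * 100 / (100 + 200)
= 150 * 100 / 300
= 15000 / 300
= 50.00

50.00 damage


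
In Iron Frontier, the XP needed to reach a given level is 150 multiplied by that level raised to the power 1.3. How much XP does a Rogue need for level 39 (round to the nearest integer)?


XP = 150 * level^1.3
Substitute level = 39:
XP = 150 * 39^1.3
= 150 * 117.0534
= 17558

17558 XP


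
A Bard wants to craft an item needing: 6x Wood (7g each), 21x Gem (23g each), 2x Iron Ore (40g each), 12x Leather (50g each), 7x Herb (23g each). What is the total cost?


Cost breakdown:
  Wood: 6 * 7 = 42
  Gem: 21 * 23 = 483
  Iron Ore: 2 * 40 = 80
  Leather: 12 * 50 = 600
  Herb: 7 * 23 = 161
Total = 42 + 483 + 80 + 600 + 161 = 1366

1366 gold


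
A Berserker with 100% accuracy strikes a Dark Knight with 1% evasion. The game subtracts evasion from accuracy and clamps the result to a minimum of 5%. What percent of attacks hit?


accuracy - evasion = 100 - 1 = 99
Apply floor: max(99, 5) = 99
Hit chance = 99%

99%


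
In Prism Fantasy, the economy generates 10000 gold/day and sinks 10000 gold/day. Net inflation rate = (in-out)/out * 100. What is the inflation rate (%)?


Net gold = 10000 - 10000 = 0
Inflation rate = net / sunk * 100 = 0 / 10000 * 100
= 0.0 * 100
= 0.00%

0.00%


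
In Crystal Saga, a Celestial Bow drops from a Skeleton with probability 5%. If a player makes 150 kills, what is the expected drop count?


Expected drops = kills * (drop_rate / 100)
= 150 * (5 / 100)
= 150 * 0.05
= 7.5

7.5 drops


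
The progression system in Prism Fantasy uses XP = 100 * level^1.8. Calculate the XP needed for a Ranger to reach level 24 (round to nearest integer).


XP = 100 * level^1.8
Substitute level = 24:
XP = 100 * 24^1.8
= 100 * 305.0565
= 30506

30506 XP


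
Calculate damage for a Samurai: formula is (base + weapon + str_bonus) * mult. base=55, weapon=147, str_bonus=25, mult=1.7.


Sum base + weapon + str = 55 + 147 + 25 = 227
Multiply by 1.7:
227 * 1.7 = 385.9

385.9 damage


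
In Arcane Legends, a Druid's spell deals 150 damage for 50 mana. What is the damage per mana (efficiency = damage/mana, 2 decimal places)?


Efficiency = damage / mana
= 150 / 50
= 3.00

3.00 dmg/mana


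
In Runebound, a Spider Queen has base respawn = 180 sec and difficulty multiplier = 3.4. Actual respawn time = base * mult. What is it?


Respawn time = base * multiplier
= 180 * 3.4
= 612.0 seconds

612.0 seconds


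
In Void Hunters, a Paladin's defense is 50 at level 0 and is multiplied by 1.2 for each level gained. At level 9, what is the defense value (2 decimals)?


value = base * growth^level
= 50 * 1.2^9
= 50 * 5.15978
= 257.99

257.99 defense


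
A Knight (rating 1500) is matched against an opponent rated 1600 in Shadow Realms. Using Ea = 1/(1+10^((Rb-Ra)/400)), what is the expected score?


Elo expected score: Ea = 1/(1 + 10^((Rb-Ra)/400))
Rb - Ra = 1600 - 1500 = 100
(Rb-Ra)/400 = 100/400 = 0.25
10^0.25 = 1.778279
Ea = 1/(1 + 1.778279) = 1/2.778279 = 0.3599

0.3599


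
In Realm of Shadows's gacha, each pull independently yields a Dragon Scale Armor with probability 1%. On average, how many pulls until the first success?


Expected pulls for a geometric distribution = 1/p = 100 / rate%
= 100 / 1
= 100.0

100.0 pulls


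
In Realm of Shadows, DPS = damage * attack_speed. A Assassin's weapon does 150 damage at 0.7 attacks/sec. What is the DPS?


DPS = damage * attack_speed
= 150 * 0.7
= 105.0

105.0 DPS


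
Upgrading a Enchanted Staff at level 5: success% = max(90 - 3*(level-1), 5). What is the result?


raw_rate = 90 - 3 * (5 - 1)
= 90 - 3 * 4
= 90 - 12
= 78
Apply floor: max(78, 5) = 78%

78%


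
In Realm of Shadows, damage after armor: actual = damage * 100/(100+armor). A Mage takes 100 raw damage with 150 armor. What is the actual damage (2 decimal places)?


actual = 100 * 100 / (100 + 150)
= 100 * 100 / 250
= 10000 / 250
= 40.00

40.00 damage


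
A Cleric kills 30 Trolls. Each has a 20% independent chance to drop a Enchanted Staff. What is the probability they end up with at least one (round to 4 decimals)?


P(at least one) = 1 - P(none) = 1 - (1-p)^n
p = 20/100 = 0.2
1 - p = 0.8
(1 - p)^30 = 0.8^30 = 0.001238
P(at least one) = 1 - 0.001238 = 0.9988

0.9988


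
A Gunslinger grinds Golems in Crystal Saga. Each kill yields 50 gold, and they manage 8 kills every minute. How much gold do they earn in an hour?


Gold per minute = 50 * 8 = 400
Gold per hour = 400 * 60 = 24000

24000 gold/hour


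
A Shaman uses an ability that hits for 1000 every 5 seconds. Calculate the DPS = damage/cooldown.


DPS = damage / cooldown
= 1000 / 5
= 200.00

200.00 DPS


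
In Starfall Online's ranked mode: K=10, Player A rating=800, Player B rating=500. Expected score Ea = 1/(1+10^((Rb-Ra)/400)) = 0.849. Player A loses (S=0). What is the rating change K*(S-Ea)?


Elo update: delta = K * (S - Ea), where S = 0 (loses)
S - Ea = 0 - 0.849 = -0.849
Rating change = 10 * -0.849
= -8.49

-8.49 rating points


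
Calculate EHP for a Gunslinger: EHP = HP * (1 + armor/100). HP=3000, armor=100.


EHP = 3000 * (1 + 100/100)
= 3000 * (1 + 1.0)
= 3000 * 2.0
= 6000.0

6000.0 EHP


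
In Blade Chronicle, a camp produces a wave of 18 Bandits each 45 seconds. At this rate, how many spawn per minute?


Spawns per minute = count * (60 / interval)
= 18 * (60 / 45)
= 18 * 1.3333
= 24.0

24.0 per minute


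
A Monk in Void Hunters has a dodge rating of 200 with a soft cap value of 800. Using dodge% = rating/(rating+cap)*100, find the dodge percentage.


dodge% = 200 / (200 + 800) * 100
= 200 / 1000 * 100
= 0.2 * 100
= 20.00%

20.00%


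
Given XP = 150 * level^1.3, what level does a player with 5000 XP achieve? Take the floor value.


XP = 150 * level^1.3, so level = (XP / 150)^(1/1.3)
= (5000 / 150)^(1/1.3)
= 33.3333^0.7692
= 14.8404
Floor: level = 14

level 14


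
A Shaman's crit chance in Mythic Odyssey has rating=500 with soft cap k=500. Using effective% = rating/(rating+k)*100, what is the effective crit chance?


effective% = rating / (rating + k) * 100
= 500 / (500 + 500) * 100
= 500 / 1000 * 100
= 0.5 * 100
= 50.00%

50.00%


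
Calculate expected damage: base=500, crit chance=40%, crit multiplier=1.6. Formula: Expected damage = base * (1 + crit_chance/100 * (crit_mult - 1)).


E[dmg] = base * (1 + crit_chance * (crit_mult - 1))
cc as decimal = 40/100 = 0.4
cm - 1 = 1.6 - 1 = 0.6
Bonus factor = 0.4 * 0.6 = 0.24
Total multiplier = 1 + 0.24 = 1.24
Expected damage = 500 * 1.24 = 620.00

620.00 damage


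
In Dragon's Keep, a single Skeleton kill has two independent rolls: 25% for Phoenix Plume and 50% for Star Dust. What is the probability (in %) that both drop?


For independent events, P(both) = P(A) * P(B)
= 25% * 50%
= 1250 / 100 %
= 12.5%

12.5%


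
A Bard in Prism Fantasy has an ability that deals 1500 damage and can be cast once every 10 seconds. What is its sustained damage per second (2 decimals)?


DPS = damage / cooldown
= 1500 / 10
= 150.00

150.00 DPS


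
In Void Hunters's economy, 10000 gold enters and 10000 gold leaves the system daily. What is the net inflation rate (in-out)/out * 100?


Net gold = 10000 - 10000 = 0
Inflation rate = net / sunk * 100 = 0 / 10000 * 100
= 0.0 * 100
= 0.00%

0.00%


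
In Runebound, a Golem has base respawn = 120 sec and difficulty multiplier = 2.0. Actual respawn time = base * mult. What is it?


Respawn time = base * multiplier
= 120 * 2.0
= 240.0 seconds

240.0 seconds


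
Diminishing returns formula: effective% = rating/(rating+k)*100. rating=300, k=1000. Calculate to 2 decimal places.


effective% = rating / (rating + k) * 100
= 300 / (300 + 1000) * 100
= 300 / 1300 * 100
= 0.230769 * 100
= 23.08%

23.08%


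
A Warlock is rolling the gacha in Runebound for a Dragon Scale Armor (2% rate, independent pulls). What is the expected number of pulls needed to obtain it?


Expected pulls for a geometric distribution = 1/p = 100 / rate%
= 100 / 2
= 50.0

50.0 pulls


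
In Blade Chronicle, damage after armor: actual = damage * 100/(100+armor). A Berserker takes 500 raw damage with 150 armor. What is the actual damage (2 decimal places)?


actual = 500 * 100 / (100 + 150)
= 500 * 100 / 250
= 50000 / 250
= 200.00

200.00 damage


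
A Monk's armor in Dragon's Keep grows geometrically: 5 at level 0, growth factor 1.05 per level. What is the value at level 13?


value = base * growth^level
= 5 * 1.05^13
= 5 * 1.885649
= 9.43

9.43 armor


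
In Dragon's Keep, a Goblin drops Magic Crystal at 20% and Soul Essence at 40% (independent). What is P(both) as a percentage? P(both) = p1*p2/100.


For independent events, P(both) = P(A) * P(B)
= 20% * 40%
= 800 / 100 %
= 8.0%

8.0%


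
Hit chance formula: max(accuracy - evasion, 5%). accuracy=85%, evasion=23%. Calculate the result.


accuracy - evasion = 85 - 23 = 62
Apply floor: max(62, 5) = 62
Hit chance = 62%

62%


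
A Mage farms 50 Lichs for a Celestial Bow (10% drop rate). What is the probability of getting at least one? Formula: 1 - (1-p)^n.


P(at least one) = 1 - P(none) = 1 - (1-p)^n
p = 10/100 = 0.1
1 - p = 0.9
(1 - p)^50 = 0.9^50 = 0.005154
P(at least one) = 1 - 0.005154 = 0.9948

0.9948


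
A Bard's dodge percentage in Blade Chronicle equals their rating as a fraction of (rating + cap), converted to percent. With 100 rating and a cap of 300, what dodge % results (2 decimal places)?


dodge% = 100 / (100 + 300) * 100
= 100 / 400 * 100
= 0.25 * 100
= 25.00%

25.00%


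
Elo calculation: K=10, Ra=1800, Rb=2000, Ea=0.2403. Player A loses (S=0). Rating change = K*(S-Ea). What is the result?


Elo update: delta = K * (S - Ea), where S = 0 (loses)
S - Ea = 0 - 0.2403 = -0.2403
Rating change = 10 * -0.2403
= -2.40

-2.40 rating points


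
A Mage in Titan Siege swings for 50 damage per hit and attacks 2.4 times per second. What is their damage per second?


DPS = damage * attack_speed
= 50 * 2.4
= 120.0

120.0 DPS


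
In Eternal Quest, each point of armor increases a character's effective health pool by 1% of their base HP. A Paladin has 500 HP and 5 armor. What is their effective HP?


EHP = 500 * (1 + 5/100)
= 500 * (1 + 0.05)
= 500 * 1.05
= 525.0

525.0 EHP


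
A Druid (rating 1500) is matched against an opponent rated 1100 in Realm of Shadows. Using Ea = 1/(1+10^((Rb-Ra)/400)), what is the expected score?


Elo expected score: Ea = 1/(1 + 10^((Rb-Ra)/400))
Rb - Ra = 1100 - 1500 = -400
(Rb-Ra)/400 = -400/400 = -1.0
10^-1.0 = 0.1
Ea = 1/(1 + 0.1) = 1/1.1 = 0.9091

0.9091


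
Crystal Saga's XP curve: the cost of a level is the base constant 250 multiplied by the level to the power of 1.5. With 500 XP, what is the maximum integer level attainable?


XP = 250 * level^1.5, so level = (XP / 250)^(1/1.5)
= (500 / 250)^(1/1.5)
= 2.0^0.6667
= 1.5874
Floor: level = 1

level 1


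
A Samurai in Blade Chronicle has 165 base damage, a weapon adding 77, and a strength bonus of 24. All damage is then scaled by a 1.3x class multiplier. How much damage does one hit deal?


Sum base + weapon + str = 165 + 77 + 24 = 266
Multiply by 1.3:
266 * 1.3 = 345.8

345.8 damage


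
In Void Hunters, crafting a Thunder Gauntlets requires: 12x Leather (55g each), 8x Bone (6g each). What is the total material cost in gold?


Cost breakdown:
  Leather: 12 * 55 = 660
  Bone: 8 * 6 = 48
Total = 660 + 48 = 708

708 gold


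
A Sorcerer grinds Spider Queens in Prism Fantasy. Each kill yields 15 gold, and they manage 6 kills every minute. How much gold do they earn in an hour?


Gold per minute = 15 * 6 = 90
Gold per hour = 90 * 60 = 5400

5400 gold/hour


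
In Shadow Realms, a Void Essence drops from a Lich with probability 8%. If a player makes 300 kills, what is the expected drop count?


Expected drops = kills * (drop_rate / 100)
= 300 * (8 / 100)
= 300 * 0.08
= 24.0

24.0 drops


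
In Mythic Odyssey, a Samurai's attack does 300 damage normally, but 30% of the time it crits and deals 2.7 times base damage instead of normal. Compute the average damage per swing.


E[dmg] = base * (1 + crit_chance * (crit_mult - 1))
cc as decimal = 30/100 = 0.3
cm - 1 = 2.7 - 1 = 1.7
Bonus factor = 0.3 * 1.7 = 0.51
Total multiplier = 1 + 0.51 = 1.51
Expected damage = 300 * 1.51 = 453.00

453.00 damage


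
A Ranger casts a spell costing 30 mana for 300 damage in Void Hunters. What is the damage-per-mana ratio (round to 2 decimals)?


Efficiency = damage / mana
= 300 / 30
= 10.00

10.00 dmg/mana


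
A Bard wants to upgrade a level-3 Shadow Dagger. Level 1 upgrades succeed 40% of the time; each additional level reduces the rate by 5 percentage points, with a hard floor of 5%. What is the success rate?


raw_rate = 40 - 5 * (3 - 1)
= 40 - 5 * 2
= 40 - 10
= 30
Apply floor: max(30, 5) = 30%

30%


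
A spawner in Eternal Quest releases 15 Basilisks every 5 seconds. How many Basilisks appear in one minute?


Spawns per minute = count * (60 / interval)
= 15 * (60 / 5)
= 15 * 12.0
= 180.0

180.0 per minute


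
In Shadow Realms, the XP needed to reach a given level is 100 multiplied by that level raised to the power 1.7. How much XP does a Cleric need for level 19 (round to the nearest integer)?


XP = 100 * level^1.7
Substitute level = 19:
XP = 100 * 19^1.7
= 100 * 149.2386
= 14924

14924 XP


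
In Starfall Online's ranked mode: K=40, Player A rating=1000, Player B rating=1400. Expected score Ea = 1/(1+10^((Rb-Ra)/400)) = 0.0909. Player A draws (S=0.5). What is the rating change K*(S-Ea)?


Elo update: delta = K * (S - Ea), where S = 0.5 (draws)
S - Ea = 0.5 - 0.0909 = 0.4091
Rating change = 40 * 0.4091
= 16.36

16.36 rating points


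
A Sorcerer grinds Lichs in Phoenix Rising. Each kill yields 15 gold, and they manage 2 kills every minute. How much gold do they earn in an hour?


Gold per minute = 15 * 2 = 30
Gold per hour = 30 * 60 = 1800

1800 gold/hour


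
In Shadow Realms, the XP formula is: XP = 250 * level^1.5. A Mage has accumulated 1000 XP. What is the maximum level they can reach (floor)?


XP = 250 * level^1.5, so level = (XP / 250)^(1/1.5)
= (1000 / 250)^(1/1.5)
= 4.0^0.6667
= 2.5198
Floor: level = 2

level 2


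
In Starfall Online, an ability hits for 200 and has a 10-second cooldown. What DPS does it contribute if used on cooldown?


DPS = damage / cooldown
= 200 / 10
= 20.00

20.00 DPS


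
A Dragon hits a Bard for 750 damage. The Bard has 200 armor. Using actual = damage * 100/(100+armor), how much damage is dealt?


actual = 750 * 100 / (100 + 200)
= 750 * 100 / 300
= 75000 / 300
= 250.00

250.00 damage


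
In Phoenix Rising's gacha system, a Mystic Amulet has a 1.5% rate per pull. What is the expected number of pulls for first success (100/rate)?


Expected pulls for a geometric distribution = 1/p = 100 / rate%
= 100 / 1.5
= 66.67

66.67 pulls


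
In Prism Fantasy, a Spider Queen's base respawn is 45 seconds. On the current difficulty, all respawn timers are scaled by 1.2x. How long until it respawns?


Respawn time = base * multiplier
= 45 * 1.2
= 54.0 seconds

54.0 seconds


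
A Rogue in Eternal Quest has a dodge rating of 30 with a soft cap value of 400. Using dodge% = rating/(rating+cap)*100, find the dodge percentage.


dodge% = 30 / (30 + 400) * 100
= 30 / 430 * 100
= 0.069767 * 100
= 6.98%

6.98%


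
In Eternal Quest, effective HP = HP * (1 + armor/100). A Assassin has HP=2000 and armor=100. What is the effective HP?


EHP = 2000 * (1 + 100/100)
= 2000 * (1 + 1.0)
= 2000 * 2.0
= 4000.0

4000.0 EHP


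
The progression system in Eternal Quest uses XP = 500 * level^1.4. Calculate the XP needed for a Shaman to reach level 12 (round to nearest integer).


XP = 500 * level^1.4
Substitute level = 12:
XP = 500 * 12^1.4
= 500 * 32.423
= 16212

16212 XP


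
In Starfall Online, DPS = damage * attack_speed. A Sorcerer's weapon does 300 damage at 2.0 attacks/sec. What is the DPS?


DPS = damage * attack_speed
= 300 * 2.0
= 600.0

600.0 DPS


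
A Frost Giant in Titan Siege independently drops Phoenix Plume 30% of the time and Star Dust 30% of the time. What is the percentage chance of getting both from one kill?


For independent events, P(both) = P(A) * P(B)
= 30% * 30%
= 900 / 100 %
= 9.0%

9.0%


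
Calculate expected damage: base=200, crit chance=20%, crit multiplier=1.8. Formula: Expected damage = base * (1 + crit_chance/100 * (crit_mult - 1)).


E[dmg] = base * (1 + crit_chance * (crit_mult - 1))
cc as decimal = 20/100 = 0.2
cm - 1 = 1.8 - 1 = 0.8
Bonus factor = 0.2 * 0.8 = 0.16
Total multiplier = 1 + 0.16 = 1.16
Expected damage = 200 * 1.16 = 232.00

232.00 damage


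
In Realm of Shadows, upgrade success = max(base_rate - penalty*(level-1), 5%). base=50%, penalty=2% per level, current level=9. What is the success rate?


raw_rate = 50 - 2 * (9 - 1)
= 50 - 2 * 8
= 50 - 16
= 34
Apply floor: max(34, 5) = 34%

34%


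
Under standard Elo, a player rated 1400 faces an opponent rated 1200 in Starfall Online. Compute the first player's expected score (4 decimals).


Elo expected score: Ea = 1/(1 + 10^((Rb-Ra)/400))
Rb - Ra = 1200 - 1400 = -200
(Rb-Ra)/400 = -200/400 = -0.5
10^-0.5 = 0.316228
Ea = 1/(1 + 0.316228) = 1/1.316228 = 0.7597

0.7597


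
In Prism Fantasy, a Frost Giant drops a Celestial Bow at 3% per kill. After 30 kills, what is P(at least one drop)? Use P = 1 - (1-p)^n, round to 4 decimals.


P(at least one) = 1 - P(none) = 1 - (1-p)^n
p = 3/100 = 0.03
1 - p = 0.97
(1 - p)^30 = 0.97^30 = 0.401007
P(at least one) = 1 - 0.401007 = 0.5990

0.5990


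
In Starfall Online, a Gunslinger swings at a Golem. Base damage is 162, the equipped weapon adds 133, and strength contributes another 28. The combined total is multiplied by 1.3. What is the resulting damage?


Sum base + weapon + str = 162 + 133 + 28 = 323
Multiply by 1.3:
323 * 1.3 = 419.9

419.9 damage


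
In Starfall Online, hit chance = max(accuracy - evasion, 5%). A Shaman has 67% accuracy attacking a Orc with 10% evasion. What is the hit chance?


accuracy - evasion = 67 - 10 = 57
Apply floor: max(57, 5) = 57
Hit chance = 57%

57%


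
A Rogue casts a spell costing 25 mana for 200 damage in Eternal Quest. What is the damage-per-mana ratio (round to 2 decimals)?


Efficiency = damage / mana
= 200 / 25
= 8.00

8.00 dmg/mana


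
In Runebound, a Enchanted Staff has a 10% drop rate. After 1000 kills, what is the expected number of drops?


Expected drops = kills * (drop_rate / 100)
= 1000 * (10 / 100)
= 1000 * 0.1
= 100.0

100.0 drops


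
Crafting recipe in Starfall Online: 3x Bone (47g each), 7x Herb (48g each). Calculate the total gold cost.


Cost breakdown:
  Bone: 3 * 47 = 141
  Herb: 7 * 48 = 336
Total = 141 + 336 = 477

477 gold


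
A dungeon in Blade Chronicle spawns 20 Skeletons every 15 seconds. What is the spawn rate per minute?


Spawns per minute = count * (60 / interval)
= 20 * (60 / 15)
= 20 * 4.0
= 80.0

80.0 per minute


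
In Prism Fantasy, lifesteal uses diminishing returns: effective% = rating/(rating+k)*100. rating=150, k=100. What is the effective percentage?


effective% = rating / (rating + k) * 100
= 150 / (150 + 100) * 100
= 150 / 250 * 100
= 0.6 * 100
= 60.00%

60.00%


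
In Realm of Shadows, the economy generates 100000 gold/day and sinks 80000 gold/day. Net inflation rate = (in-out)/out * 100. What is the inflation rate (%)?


Net gold = 100000 - 80000 = 20000
Inflation rate = net / sunk * 100 = 20000 / 80000 * 100
= 0.25 * 100
= 25.00%

25.00%


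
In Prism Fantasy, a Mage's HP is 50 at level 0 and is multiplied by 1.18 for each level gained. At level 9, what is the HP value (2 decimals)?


value = base * growth^level
= 50 * 1.18^9
= 50 * 4.435454
= 221.77

221.77 HP


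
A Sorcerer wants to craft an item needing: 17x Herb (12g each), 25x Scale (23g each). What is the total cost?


Cost breakdown:
  Herb: 17 * 12 = 204
  Scale: 25 * 23 = 575
Total = 204 + 575 = 779

779 gold


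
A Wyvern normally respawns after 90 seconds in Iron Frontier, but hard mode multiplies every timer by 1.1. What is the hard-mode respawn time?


Respawn time = base * multiplier
= 90 * 1.1
= 99.0 seconds

99.0 seconds


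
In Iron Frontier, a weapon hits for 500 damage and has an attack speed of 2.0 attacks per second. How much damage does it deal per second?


DPS = damage * attack_speed
= 500 * 2.0
= 1000.0

1000.0 DPS


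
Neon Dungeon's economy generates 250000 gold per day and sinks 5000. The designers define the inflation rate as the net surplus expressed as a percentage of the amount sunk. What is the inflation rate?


Net gold = 250000 - 5000 = 245000
Inflation rate = net / sunk * 100 = 245000 / 5000 * 100
= 49.0 * 100
= 4900.00%

4900.00%


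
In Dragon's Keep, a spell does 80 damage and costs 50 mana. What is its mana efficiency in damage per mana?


Efficiency = damage / mana
= 80 / 50
= 1.60

1.60 dmg/mana


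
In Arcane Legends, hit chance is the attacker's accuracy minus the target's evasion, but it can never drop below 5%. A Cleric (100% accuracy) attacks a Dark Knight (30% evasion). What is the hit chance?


accuracy - evasion = 100 - 30 = 70
Apply floor: max(70, 5) = 70
Hit chance = 70%

70%


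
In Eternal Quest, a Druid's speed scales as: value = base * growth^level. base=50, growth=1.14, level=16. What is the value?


value = base * growth^level
= 50 * 1.14^16
= 50 * 8.137249
= 406.86

406.86 speed


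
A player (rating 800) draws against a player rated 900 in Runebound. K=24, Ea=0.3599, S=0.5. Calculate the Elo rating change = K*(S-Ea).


Elo update: delta = K * (S - Ea), where S = 0.5 (draws)
S - Ea = 0.5 - 0.3599 = 0.1401
Rating change = 24 * 0.1401
= 3.36

3.36 rating points


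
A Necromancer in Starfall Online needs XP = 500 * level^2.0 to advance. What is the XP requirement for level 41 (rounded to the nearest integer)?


XP = 500 * level^2.0
Substitute level = 41:
XP = 500 * 41^2.0
= 500 * 1681.0
= 840500

840500 XP


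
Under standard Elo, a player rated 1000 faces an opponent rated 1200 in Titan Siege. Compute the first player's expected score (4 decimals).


Elo expected score: Ea = 1/(1 + 10^((Rb-Ra)/400))
Rb - Ra = 1200 - 1000 = 200
(Rb-Ra)/400 = 200/400 = 0.5
10^0.5 = 3.162278
Ea = 1/(1 + 3.162278) = 1/4.162278 = 0.2403

0.2403


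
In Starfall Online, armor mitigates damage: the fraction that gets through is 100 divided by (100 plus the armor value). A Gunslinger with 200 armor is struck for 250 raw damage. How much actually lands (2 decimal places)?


actual = 250 * 100 / (100 + 200)
= 250 * 100 / 300
= 25000 / 300
= 83.33

83.33 damage


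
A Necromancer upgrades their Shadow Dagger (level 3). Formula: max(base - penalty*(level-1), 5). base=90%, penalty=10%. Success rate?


raw_rate = 90 - 10 * (3 - 1)
= 90 - 10 * 2
= 90 - 20
= 70
Apply floor: max(70, 5) = 70%

70%


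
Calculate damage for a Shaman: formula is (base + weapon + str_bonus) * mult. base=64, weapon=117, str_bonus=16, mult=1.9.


Sum base + weapon + str = 64 + 117 + 16 = 197
Multiply by 1.9:
197 * 1.9 = 374.3

374.3 damage


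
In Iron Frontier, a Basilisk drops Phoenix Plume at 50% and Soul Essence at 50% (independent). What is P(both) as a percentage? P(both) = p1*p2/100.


For independent events, P(both) = P(A) * P(B)
= 50% * 50%
= 2500 / 100 %
= 25.0%

25.0%


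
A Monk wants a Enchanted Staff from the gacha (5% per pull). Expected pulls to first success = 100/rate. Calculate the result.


Expected pulls for a geometric distribution = 1/p = 100 / rate%
= 100 / 5
= 20.0

20.0 pulls


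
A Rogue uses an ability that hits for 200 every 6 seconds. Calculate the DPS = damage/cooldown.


DPS = damage / cooldown
= 200 / 6
= 33.33

33.33 DPS


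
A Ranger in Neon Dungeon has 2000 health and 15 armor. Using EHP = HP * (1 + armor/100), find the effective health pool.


EHP = 2000 * (1 + 15/100)
= 2000 * (1 + 0.15)
= 2000 * 1.15
= 2300.0

2300.0 EHP


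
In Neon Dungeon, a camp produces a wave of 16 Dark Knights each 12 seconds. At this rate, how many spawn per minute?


Spawns per minute = count * (60 / interval)
= 16 * (60 / 12)
= 16 * 5.0
= 80.0

80.0 per minute


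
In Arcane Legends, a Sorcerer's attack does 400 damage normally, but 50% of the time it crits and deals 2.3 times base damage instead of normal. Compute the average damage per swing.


E[dmg] = base * (1 + crit_chance * (crit_mult - 1))
cc as decimal = 50/100 = 0.5
cm - 1 = 2.3 - 1 = 1.3
Bonus factor = 0.5 * 1.3 = 0.65
Total multiplier = 1 + 0.65 = 1.65
Expected damage = 400 * 1.65 = 660.00

660.00 damage


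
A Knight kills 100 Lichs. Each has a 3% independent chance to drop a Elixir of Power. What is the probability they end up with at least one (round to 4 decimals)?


P(at least one) = 1 - P(none) = 1 - (1-p)^n
p = 3/100 = 0.03
1 - p = 0.97
(1 - p)^100 = 0.97^100 = 0.047553
P(at least one) = 1 - 0.047553 = 0.9524

0.9524


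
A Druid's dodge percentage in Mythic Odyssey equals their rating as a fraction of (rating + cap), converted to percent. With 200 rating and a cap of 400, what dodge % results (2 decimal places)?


dodge% = 200 / (200 + 400) * 100
= 200 / 600 * 100
= 0.333333 * 100
= 33.33%

33.33%


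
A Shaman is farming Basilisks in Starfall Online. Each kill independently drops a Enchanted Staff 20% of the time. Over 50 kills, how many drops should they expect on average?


Expected drops = kills * (drop_rate / 100)
= 50 * (20 / 100)
= 50 * 0.2
= 10.0

10.0 drops


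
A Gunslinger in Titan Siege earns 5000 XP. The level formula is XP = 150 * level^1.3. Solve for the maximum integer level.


XP = 150 * level^1.3, so level = (XP / 150)^(1/1.3)
= (5000 / 150)^(1/1.3)
= 33.3333^0.7692
= 14.8404
Floor: level = 14

level 14


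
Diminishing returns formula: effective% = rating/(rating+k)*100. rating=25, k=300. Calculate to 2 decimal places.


effective% = rating / (rating + k) * 100
= 25 / (25 + 300) * 100
= 25 / 325 * 100
= 0.076923 * 100
= 7.69%

7.69%


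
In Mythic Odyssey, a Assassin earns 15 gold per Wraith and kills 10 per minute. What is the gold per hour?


Gold per minute = 15 * 10 = 150
Gold per hour = 150 * 60 = 9000

9000 gold/hour


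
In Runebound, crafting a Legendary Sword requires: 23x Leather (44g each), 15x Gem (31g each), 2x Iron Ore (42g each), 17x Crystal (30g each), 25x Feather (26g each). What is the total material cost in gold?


Cost breakdown:
  Leather: 23 * 44 = 1012
  Gem: 15 * 31 = 465
  Iron Ore: 2 * 42 = 84
  Crystal: 17 * 30 = 510
  Feather: 25 * 26 = 650
Total = 1012 + 465 + 84 + 510 + 650 = 2721

2721 gold


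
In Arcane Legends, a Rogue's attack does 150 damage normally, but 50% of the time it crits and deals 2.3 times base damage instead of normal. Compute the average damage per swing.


E[dmg] = base * (1 + crit_chance * (crit_mult - 1))
cc as decimal = 50/100 = 0.5
cm - 1 = 2.3 - 1 = 1.3
Bonus factor = 0.5 * 1.3 = 0.65
Total multiplier = 1 + 0.65 = 1.65
Expected damage = 150 * 1.65 = 247.50

247.50 damage
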